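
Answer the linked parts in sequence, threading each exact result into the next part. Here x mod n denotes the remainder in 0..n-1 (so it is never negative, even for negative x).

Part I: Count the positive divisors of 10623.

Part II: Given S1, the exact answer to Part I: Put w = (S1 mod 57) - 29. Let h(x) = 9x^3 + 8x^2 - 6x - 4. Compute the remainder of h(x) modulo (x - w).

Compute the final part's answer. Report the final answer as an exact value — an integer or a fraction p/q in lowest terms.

Part I: 10623 = 3 * 3541; number of divisors = (1+1) * (1+1) = 4; answer 4
Part II: S1 = 4; w = -25; remainder = value at the root: 9*(-25)^3 + 8*(-25)^2 - 6*(-25)^1 - 4 = (-140625) + (5000) + (150) + (-4) = -135479; answer -135479

-135479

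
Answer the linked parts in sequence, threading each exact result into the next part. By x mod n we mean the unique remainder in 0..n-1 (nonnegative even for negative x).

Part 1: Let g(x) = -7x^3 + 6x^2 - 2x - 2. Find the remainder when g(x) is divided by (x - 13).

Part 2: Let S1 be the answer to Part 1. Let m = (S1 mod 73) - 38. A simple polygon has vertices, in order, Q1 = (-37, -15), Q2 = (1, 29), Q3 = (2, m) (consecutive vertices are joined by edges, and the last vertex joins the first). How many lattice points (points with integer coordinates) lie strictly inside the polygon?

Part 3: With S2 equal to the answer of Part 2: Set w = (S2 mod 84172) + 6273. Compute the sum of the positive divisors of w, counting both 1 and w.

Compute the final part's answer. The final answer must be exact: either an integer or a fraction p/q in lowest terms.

Part 1: remainder = value at the root: -7*(13)^3 + 6*(13)^2 - 2*(13)^1 - 2 = (-15379) + (1014) + (-26) + (-2) = -14393; answer -14393
Part 2: S1 = -14393; m = 23; cross terms: (-37*29 - 1*-15)=-1058, (1*23 - 2*29)=-35, (2*-15 - -37*23)=821; twice the area = |-272| = 272; area = 136; boundary points = 2 + 1 + 1 = 4; strictly interior points = area - boundary/2 + 1 = 135; answer 135
Part 3: S2 = 135; w = 6408; 6408 = 2^3 * 3^2 * 89; sigma = (1 + 2 + 4 + 8) * (1 + 3 + 9) * (1 + 89) = 15 * 13 * 90 = 17550; answer 17550

17550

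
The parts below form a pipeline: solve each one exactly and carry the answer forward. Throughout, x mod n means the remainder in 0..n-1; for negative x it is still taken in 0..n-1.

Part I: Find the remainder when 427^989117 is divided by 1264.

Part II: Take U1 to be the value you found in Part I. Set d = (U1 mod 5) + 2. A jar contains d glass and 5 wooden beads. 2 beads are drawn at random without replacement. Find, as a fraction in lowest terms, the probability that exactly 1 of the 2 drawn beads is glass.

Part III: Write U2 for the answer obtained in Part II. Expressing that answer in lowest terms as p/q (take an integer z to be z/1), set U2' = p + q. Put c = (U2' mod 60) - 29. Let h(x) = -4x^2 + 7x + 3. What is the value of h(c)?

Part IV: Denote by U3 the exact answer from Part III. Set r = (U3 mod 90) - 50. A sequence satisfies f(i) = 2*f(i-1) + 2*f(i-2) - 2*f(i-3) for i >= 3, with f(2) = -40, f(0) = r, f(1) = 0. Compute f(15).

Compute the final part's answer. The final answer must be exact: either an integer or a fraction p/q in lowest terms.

-7950976

Part I: squarings mod 1264: 427^1=427, 427^2=313, 427^4=641, 427^8=81, 427^16=241, 427^32=1201, 427^64=177, 427^128=993, 427^256=129, 427^512=209, 427^1024=705, 427^2048=273, 427^4096=1217, 427^8192=945, 427^16384=641, 427^32768=81, 427^65536=241, 427^131072=1201, 427^262144=177, 427^524288=993; 427^989117 = 427^1 * 427^4 * 427^8 * 427^16 * 427^32 * 427^128 * 427^256 * 427^512 * 427^1024 * 427^4096 * 427^65536 * 427^131072 * 427^262144 * 427^524288 = 1227 (mod 1264); answer 1227
Part II: U1 = 1227; d = 4; total draws C(9,2) = 36; favorable C(4,1)*C(5,1) = 20; P = 5/9; answer 5/9
Part III: U2 = 5/9; threaded value p + q = 14; c = -15; -4*(-15)^2 + 7*(-15)^1 + 3 = (-900) + (-105) + (3) = -1002; answer -1002
Part IV: U3 = -1002; r = 28; f(3) = 2*(-40) + 2*(0) - 2*(28) = -136; iterating: f(3)=-136, f(4)=-352, f(5)=-896, f(6)=-2224, f(7)=-5536, f(8)=-13728, f(9)=-34080, f(10)=-84544, f(11)=-209792, f(12)=-520512, f(13)=-1291520, f(14)=-3204480, f(15)=-7950976; answer -7950976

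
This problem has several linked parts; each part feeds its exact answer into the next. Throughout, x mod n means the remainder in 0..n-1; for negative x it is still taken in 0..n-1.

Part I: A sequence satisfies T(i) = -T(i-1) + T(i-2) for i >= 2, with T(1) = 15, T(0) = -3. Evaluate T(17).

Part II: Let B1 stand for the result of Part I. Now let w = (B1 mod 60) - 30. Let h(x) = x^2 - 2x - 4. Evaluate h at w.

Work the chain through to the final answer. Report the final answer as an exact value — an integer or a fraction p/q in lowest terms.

20

Part I: T(2) = -1*(15) + 1*(-3) = -18; iterating: T(2)=-18, T(3)=33, T(4)=-51, T(5)=84, T(6)=-135, T(7)=219, T(8)=-354, T(9)=573, T(10)=-927, T(11)=1500, T(12)=-2427, T(13)=3927, T(14)=-6354, T(15)=10281, T(16)=-16635, T(17)=26916; answer 26916
Part II: B1 = 26916; w = 6; 1*(6)^2 - 2*(6)^1 - 4 = (36) + (-12) + (-4) = 20; answer 20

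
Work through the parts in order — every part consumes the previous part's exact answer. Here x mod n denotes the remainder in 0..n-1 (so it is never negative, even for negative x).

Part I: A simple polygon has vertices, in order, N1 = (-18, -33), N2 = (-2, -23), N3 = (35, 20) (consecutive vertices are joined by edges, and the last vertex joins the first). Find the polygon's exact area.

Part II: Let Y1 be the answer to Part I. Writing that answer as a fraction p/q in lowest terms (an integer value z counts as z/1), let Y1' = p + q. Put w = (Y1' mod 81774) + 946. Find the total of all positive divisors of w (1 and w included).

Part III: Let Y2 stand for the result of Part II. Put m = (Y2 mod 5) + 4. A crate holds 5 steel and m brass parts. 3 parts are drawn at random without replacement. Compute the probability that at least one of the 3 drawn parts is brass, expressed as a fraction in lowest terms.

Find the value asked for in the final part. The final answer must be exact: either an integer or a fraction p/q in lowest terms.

37/42

Part I: cross terms: (-18*-23 - -2*-33)=348, (-2*20 - 35*-23)=765, (35*-33 - -18*20)=-795; twice the area = |318| = 318; area = 159; answer 159
Part II: Y1 = 159; threaded value p + q = 160; w = 1106; 1106 = 2 * 7 * 79; sigma = (1 + 2) * (1 + 7) * (1 + 79) = 3 * 8 * 80 = 1920; answer 1920
Part III: Y2 = 1920; m = 4; total draws C(9,3) = 84; complement C(5,3) = 10; favorable 84 - 10 = 74; P = 37/42; answer 37/42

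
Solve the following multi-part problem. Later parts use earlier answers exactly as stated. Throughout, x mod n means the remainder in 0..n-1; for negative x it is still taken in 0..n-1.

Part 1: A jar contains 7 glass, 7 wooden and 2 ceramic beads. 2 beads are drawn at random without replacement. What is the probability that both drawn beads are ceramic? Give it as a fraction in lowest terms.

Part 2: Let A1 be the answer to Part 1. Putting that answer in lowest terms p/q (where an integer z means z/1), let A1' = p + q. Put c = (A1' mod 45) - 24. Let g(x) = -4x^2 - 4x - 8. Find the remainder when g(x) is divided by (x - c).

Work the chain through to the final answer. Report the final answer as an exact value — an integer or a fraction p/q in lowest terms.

-232

Part 1: total draws C(16,2) = 120; favorable C(2,2) = 1; P = 1/120; answer 1/120
Part 2: A1 = 1/120; threaded value p + q = 121; c = 7; remainder = value at the root: -4*(7)^2 - 4*(7)^1 - 8 = (-196) + (-28) + (-8) = -232; answer -232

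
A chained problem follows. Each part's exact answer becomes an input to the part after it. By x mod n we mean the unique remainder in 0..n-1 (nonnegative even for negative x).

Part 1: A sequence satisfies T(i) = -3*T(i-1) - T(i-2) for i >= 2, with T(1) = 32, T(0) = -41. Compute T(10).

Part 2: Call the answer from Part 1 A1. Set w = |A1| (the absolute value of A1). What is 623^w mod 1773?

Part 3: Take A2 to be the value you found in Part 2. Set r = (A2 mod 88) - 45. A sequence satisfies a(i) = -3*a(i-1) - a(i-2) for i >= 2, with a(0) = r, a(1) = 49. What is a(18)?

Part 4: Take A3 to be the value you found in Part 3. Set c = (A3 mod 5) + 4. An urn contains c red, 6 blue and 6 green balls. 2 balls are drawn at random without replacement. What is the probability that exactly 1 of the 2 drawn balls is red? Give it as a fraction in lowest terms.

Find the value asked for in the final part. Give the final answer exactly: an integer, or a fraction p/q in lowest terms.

Part 1: T(2) = -3*(32) - 1*(-41) = -55; iterating: T(2)=-55, T(3)=133, T(4)=-344, T(5)=899, T(6)=-2353, T(7)=6160, T(8)=-16127, T(9)=42221, T(10)=-110536; answer -110536
Part 2: A1 = -110536; w = 110536; squarings mod 1773: 623^1=623, 623^2=1615, 623^4=142, 623^8=661, 623^16=763, 623^32=625, 623^64=565, 623^128=85, 623^256=133, 623^512=1732, 623^1024=1681, 623^2048=1372, 623^4096=1231, 623^8192=1219, 623^16384=187, 623^32768=1282, 623^65536=1726; 623^110536 = 623^8 * 623^64 * 623^128 * 623^256 * 623^512 * 623^1024 * 623^2048 * 623^8192 * 623^32768 * 623^65536 = 1258 (mod 1773); answer 1258
Part 3: A2 = 1258; r = -19; a(2) = -3*(49) - 1*(-19) = -128; iterating: a(2)=-128, a(3)=335, a(4)=-877, a(5)=2296, a(6)=-6011, a(7)=15737, a(8)=-41200, a(9)=107863, a(10)=-282389, a(11)=739304, a(12)=-1935523, a(13)=5067265, a(14)=-13266272, a(15)=34731551, a(16)=-90928381, a(17)=238053592, a(18)=-623232395; answer -623232395
Part 4: A3 = -623232395; c = 4; total draws C(16,2) = 120; favorable C(4,1)*C(12,1) = 48; P = 2/5; answer 2/5

2/5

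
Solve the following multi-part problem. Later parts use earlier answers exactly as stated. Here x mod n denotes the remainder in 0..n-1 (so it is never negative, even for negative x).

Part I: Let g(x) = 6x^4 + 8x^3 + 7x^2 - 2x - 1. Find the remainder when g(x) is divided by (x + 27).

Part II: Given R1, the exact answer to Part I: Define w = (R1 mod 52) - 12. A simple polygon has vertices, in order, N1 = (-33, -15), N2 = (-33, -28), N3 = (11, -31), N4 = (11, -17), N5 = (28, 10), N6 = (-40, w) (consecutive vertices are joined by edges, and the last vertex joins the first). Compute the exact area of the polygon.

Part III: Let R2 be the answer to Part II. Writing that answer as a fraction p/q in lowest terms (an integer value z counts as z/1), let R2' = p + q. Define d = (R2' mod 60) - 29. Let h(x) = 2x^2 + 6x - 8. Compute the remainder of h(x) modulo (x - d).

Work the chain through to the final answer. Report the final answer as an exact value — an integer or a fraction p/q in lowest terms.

748

Part I: remainder = value at the root: 6*(-27)^4 + 8*(-27)^3 + 7*(-27)^2 - 2*(-27)^1 - 1 = (3188646) + (-157464) + (5103) + (54) + (-1) = 3036338; answer 3036338
Part II: R1 = 3036338; w = -6; cross terms: (-33*-28 - -33*-15)=429, (-33*-31 - 11*-28)=1331, (11*-17 - 11*-31)=154, (11*10 - 28*-17)=586, (28*-6 - -40*10)=232, (-40*-15 - -33*-6)=402; twice the area = |3134| = 3134; area = 1567; answer 1567
Part III: R2 = 1567; threaded value p + q = 1568; d = -21; remainder = value at the root: 2*(-21)^2 + 6*(-21)^1 - 8 = (882) + (-126) + (-8) = 748; answer 748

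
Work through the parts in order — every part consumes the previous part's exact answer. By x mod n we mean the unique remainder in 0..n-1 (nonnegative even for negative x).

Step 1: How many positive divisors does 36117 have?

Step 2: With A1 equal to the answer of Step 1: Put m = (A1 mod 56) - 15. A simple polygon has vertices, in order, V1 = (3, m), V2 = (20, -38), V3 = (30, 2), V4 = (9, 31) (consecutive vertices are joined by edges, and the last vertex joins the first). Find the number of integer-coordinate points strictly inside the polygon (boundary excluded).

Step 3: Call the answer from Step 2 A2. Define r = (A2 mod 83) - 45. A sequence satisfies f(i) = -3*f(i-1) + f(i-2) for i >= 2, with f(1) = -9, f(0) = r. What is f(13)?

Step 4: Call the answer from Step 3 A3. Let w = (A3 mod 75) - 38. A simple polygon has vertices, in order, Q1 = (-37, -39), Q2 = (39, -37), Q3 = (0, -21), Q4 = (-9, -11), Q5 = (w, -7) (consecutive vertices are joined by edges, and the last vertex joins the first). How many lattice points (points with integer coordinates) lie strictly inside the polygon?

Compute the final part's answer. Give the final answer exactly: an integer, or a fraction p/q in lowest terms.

1076

Step 1: 36117 = 3^2 * 4013; number of divisors = (2+1) * (1+1) = 6; answer 6
Step 2: A1 = 6; m = -9; cross terms: (3*-38 - 20*-9)=66, (20*2 - 30*-38)=1180, (30*31 - 9*2)=912, (9*-9 - 3*31)=-174; twice the area = |1984| = 1984; area = 992; boundary points = 1 + 10 + 1 + 2 = 14; strictly interior points = area - boundary/2 + 1 = 986; answer 986
Step 3: A2 = 986; r = 28; f(2) = -3*(-9) + 1*(28) = 55; iterating: f(2)=55, f(3)=-174, f(4)=577, f(5)=-1905, f(6)=6292, f(7)=-20781, f(8)=68635, f(9)=-226686, f(10)=748693, f(11)=-2472765, f(12)=8166988, f(13)=-26973729; answer -26973729
Step 4: A3 = -26973729; w = -17; cross terms: (-37*-37 - 39*-39)=2890, (39*-21 - 0*-37)=-819, (0*-11 - -9*-21)=-189, (-9*-7 - -17*-11)=-124, (-17*-39 - -37*-7)=404; twice the area = |2162| = 2162; area = 1081; boundary points = 2 + 1 + 1 + 4 + 4 = 12; strictly interior points = area - boundary/2 + 1 = 1076; answer 1076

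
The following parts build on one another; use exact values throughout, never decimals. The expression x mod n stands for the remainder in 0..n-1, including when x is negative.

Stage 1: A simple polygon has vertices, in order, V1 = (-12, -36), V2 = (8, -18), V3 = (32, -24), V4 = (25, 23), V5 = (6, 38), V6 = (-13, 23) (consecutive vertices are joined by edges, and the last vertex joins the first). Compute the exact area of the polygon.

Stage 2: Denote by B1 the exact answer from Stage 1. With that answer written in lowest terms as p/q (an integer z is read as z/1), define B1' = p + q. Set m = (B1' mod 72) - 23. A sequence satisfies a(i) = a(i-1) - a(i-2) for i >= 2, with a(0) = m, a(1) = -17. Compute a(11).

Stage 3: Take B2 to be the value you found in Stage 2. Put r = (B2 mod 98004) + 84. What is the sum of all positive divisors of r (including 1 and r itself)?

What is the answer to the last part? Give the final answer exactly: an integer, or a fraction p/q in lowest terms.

156

Stage 1: cross terms: (-12*-18 - 8*-36)=504, (8*-24 - 32*-18)=384, (32*23 - 25*-24)=1336, (25*38 - 6*23)=812, (6*23 - -13*38)=632, (-13*-36 - -12*23)=744; twice the area = |4412| = 4412; area = 2206; answer 2206
Stage 2: B1 = 2206; threaded value p + q = 2207; m = 24; a(2) = 1*(-17) - 1*(24) = -41; iterating: a(2)=-41, a(3)=-24, a(4)=17, a(5)=41, a(6)=24, a(7)=-17, a(8)=-41, a(9)=-24, a(10)=17, a(11)=41; answer 41
Stage 3: B2 = 41; r = 125; 125 = 5^3; sigma = (1 + 5 + 25 + 125) = 156; answer 156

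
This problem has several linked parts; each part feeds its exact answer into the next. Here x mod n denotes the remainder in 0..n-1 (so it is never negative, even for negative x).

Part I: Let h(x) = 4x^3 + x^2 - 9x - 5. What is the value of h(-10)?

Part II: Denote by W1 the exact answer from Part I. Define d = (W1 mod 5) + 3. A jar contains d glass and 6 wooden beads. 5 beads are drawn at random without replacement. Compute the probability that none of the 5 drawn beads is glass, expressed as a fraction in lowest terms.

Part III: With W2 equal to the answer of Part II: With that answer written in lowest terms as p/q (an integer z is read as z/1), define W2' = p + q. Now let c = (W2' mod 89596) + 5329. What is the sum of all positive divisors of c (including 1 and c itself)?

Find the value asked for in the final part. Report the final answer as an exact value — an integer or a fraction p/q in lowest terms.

Part I: 4*(-10)^3 + 1*(-10)^2 - 9*(-10)^1 - 5 = (-4000) + (100) + (90) + (-5) = -3815; answer -3815
Part II: W1 = -3815; d = 3; total draws C(9,5) = 126; favorable C(6,5) = 6; P = 1/21; answer 1/21
Part III: W2 = 1/21; threaded value p + q = 22; c = 5351; 5351 is prime, so its only divisors are 1 and 5351; sigma = 1 + 5351 = 5352; answer 5352

5352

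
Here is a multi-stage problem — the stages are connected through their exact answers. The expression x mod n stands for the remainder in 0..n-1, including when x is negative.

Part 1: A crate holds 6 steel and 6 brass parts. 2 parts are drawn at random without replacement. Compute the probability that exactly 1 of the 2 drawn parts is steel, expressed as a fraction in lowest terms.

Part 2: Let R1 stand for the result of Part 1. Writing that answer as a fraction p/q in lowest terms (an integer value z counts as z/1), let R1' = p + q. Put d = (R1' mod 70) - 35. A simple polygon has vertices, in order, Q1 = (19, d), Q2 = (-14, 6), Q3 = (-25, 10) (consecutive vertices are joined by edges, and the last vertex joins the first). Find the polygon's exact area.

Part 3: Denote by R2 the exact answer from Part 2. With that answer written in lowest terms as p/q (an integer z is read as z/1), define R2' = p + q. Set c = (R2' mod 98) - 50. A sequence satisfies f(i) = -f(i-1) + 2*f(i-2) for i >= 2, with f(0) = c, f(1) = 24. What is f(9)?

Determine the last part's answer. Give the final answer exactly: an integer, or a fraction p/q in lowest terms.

Part 1: total draws C(12,2) = 66; favorable C(6,1)*C(6,1) = 36; P = 6/11; answer 6/11
Part 2: R1 = 6/11; threaded value p + q = 17; d = -18; cross terms: (19*6 - -14*-18)=-138, (-14*10 - -25*6)=10, (-25*-18 - 19*10)=260; twice the area = |132| = 132; area = 66; answer 66
Part 3: R2 = 66; threaded value p + q = 67; c = 17; f(2) = -1*(24) + 2*(17) = 10; iterating: f(2)=10, f(3)=38, f(4)=-18, f(5)=94, f(6)=-130, f(7)=318, f(8)=-578, f(9)=1214; answer 1214

1214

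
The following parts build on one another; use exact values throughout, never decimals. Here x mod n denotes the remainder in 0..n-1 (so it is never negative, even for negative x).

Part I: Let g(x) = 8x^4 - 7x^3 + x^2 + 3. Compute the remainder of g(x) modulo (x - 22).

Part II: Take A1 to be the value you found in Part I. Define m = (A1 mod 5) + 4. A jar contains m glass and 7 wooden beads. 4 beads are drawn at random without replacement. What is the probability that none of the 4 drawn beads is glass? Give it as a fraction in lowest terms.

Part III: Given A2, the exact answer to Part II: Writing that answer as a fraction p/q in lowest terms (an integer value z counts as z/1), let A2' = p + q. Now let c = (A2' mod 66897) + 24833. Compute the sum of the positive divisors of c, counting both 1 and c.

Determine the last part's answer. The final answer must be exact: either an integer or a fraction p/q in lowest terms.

33168

Part I: remainder = value at the root: 8*(22)^4 - 7*(22)^3 + 1*(22)^2 + 3 = (1874048) + (-74536) + (484) + (3) = 1799999; answer 1799999
Part II: A1 = 1799999; m = 8; total draws C(15,4) = 1365; favorable C(7,4) = 35; P = 1/39; answer 1/39
Part III: A2 = 1/39; threaded value p + q = 40; c = 24873; 24873 = 3 * 8291; sigma = (1 + 3) * (1 + 8291) = 4 * 8292 = 33168; answer 33168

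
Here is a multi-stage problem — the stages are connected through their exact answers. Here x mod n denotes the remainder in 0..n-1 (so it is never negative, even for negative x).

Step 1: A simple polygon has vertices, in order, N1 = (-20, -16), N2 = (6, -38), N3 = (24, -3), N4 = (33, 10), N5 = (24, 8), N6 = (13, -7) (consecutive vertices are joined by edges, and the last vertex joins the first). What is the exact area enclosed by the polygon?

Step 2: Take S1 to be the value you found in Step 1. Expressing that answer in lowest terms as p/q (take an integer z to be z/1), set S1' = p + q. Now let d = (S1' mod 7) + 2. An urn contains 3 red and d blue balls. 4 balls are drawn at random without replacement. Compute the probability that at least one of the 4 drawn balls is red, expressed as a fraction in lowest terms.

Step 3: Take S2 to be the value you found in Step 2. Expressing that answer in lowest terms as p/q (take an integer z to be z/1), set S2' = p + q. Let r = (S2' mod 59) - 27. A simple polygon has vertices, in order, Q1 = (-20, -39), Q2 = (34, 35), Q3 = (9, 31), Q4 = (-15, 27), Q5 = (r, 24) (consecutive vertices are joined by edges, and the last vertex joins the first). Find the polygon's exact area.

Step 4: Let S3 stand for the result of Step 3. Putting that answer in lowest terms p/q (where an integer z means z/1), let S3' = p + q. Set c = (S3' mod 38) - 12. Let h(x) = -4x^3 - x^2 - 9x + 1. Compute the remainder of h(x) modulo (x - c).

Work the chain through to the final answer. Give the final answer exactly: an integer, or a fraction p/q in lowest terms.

Step 1: cross terms: (-20*-38 - 6*-16)=856, (6*-3 - 24*-38)=894, (24*10 - 33*-3)=339, (33*8 - 24*10)=24, (24*-7 - 13*8)=-272, (13*-16 - -20*-7)=-348; twice the area = |1493| = 1493; area = 1493/2; answer 1493/2
Step 2: S1 = 1493/2; threaded value p + q = 1495; d = 6; total draws C(9,4) = 126; complement C(6,4) = 15; favorable 126 - 15 = 111; P = 37/42; answer 37/42
Step 3: S2 = 37/42; threaded value p + q = 79; r = -7; cross terms: (-20*35 - 34*-39)=626, (34*31 - 9*35)=739, (9*27 - -15*31)=708, (-15*24 - -7*27)=-171, (-7*-39 - -20*24)=753; twice the area = |2655| = 2655; area = 2655/2; answer 2655/2
Step 4: S3 = 2655/2; threaded value p + q = 2657; c = 23; remainder = value at the root: -4*(23)^3 - 1*(23)^2 - 9*(23)^1 + 1 = (-48668) + (-529) + (-207) + (1) = -49403; answer -49403

-49403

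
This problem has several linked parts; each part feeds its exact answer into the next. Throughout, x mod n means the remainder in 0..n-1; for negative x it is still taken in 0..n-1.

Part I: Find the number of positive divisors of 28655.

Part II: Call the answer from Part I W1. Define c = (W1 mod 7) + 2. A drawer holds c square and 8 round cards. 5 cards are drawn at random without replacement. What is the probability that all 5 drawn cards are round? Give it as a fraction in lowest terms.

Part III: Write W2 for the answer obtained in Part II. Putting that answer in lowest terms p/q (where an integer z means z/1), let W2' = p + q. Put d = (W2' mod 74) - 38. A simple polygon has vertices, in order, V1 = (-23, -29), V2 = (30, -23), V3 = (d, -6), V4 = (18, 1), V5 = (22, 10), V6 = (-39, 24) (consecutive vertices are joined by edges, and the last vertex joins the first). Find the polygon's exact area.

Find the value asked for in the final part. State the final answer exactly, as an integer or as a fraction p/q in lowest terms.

Part I: 28655 = 5 * 11 * 521; number of divisors = (1+1) * (1+1) * (1+1) = 8; answer 8
Part II: W1 = 8; c = 3; total draws C(11,5) = 462; favorable C(8,5) = 56; P = 4/33; answer 4/33
Part III: W2 = 4/33; threaded value p + q = 37; d = -1; cross terms: (-23*-23 - 30*-29)=1399, (30*-6 - -1*-23)=-203, (-1*1 - 18*-6)=107, (18*10 - 22*1)=158, (22*24 - -39*10)=918, (-39*-29 - -23*24)=1683; twice the area = |4062| = 4062; area = 2031; answer 2031

2031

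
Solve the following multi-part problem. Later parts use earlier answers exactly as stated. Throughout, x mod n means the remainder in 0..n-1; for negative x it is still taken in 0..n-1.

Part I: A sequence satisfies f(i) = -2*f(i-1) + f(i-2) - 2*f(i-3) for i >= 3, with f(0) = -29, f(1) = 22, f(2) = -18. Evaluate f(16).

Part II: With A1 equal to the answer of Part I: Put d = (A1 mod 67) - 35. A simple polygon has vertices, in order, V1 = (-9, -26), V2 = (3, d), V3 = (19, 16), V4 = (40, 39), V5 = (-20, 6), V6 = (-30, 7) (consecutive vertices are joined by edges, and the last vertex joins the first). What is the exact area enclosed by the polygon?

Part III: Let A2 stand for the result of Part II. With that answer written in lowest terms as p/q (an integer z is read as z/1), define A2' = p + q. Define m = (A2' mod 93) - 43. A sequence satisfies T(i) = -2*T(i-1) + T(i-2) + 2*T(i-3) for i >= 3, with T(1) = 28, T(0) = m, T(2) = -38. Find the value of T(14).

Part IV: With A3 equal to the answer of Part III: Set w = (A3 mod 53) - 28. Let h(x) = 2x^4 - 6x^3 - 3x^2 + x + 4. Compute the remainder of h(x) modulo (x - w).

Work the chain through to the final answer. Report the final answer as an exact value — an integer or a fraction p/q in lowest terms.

Part I: f(3) = -2*(-18) + 1*(22) - 2*(-29) = 116; iterating: f(3)=116, f(4)=-294, f(5)=740, f(6)=-2006, f(7)=5340, f(8)=-14166, f(9)=37684, f(10)=-100214, f(11)=266444, f(12)=-708470, f(13)=1883812, f(14)=-5008982, f(15)=13318716, f(16)=-35414038; answer -35414038
Part II: A1 = -35414038; d = -17; cross terms: (-9*-17 - 3*-26)=231, (3*16 - 19*-17)=371, (19*39 - 40*16)=101, (40*6 - -20*39)=1020, (-20*7 - -30*6)=40, (-30*-26 - -9*7)=843; twice the area = |2606| = 2606; area = 1303; answer 1303
Part III: A2 = 1303; threaded value p + q = 1304; m = -41; T(3) = -2*(-38) + 1*(28) + 2*(-41) = 22; iterating: T(3)=22, T(4)=-26, T(5)=-2, T(6)=22, T(7)=-98, T(8)=214, T(9)=-482, T(10)=982, T(11)=-2018, T(12)=4054, T(13)=-8162, T(14)=16342; answer 16342
Part IV: A3 = 16342; w = -10; remainder = value at the root: 2*(-10)^4 - 6*(-10)^3 - 3*(-10)^2 + 1*(-10)^1 + 4 = (20000) + (6000) + (-300) + (-10) + (4) = 25694; answer 25694

25694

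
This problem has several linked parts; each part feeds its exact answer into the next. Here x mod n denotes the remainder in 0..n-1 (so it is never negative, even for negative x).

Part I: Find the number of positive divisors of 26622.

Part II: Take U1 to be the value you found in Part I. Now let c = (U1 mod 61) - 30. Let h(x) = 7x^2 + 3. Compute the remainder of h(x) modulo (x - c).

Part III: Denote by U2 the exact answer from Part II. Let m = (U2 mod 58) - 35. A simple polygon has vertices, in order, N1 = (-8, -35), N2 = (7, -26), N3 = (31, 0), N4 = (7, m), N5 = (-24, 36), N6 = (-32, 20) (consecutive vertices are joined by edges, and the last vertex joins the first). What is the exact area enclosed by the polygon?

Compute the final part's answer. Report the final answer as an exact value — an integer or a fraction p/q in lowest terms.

Part I: 26622 = 2 * 3^3 * 17 * 29; number of divisors = (1+1) * (3+1) * (1+1) * (1+1) = 32; answer 32
Part II: U1 = 32; c = 2; remainder = value at the root: 7*(2)^2 + 3 = (28) + (3) = 31; answer 31
Part III: U2 = 31; m = -4; cross terms: (-8*-26 - 7*-35)=453, (7*0 - 31*-26)=806, (31*-4 - 7*0)=-124, (7*36 - -24*-4)=156, (-24*20 - -32*36)=672, (-32*-35 - -8*20)=1280; twice the area = |3243| = 3243; area = 3243/2; answer 3243/2

3243/2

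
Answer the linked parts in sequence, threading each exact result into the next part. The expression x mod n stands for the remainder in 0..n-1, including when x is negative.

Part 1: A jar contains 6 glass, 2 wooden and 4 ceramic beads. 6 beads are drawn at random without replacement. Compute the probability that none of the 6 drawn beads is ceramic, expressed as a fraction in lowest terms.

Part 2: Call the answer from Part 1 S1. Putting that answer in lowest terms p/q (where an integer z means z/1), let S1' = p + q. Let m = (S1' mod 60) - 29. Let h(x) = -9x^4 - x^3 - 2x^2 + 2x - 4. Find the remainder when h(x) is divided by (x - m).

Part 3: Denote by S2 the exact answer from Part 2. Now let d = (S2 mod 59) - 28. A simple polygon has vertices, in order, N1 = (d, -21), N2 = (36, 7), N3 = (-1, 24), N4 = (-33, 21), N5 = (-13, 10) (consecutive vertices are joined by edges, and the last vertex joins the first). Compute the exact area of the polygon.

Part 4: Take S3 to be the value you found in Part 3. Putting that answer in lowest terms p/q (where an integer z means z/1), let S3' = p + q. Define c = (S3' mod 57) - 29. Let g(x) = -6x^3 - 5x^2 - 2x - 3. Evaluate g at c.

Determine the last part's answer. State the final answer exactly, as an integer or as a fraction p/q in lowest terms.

-66355

Part 1: total draws C(12,6) = 924; favorable C(8,6) = 28; P = 1/33; answer 1/33
Part 2: S1 = 1/33; threaded value p + q = 34; m = 5; remainder = value at the root: -9*(5)^4 - 1*(5)^3 - 2*(5)^2 + 2*(5)^1 - 4 = (-5625) + (-125) + (-50) + (10) + (-4) = -5794; answer -5794
Part 3: S2 = -5794; d = 19; cross terms: (19*7 - 36*-21)=889, (36*24 - -1*7)=871, (-1*21 - -33*24)=771, (-33*10 - -13*21)=-57, (-13*-21 - 19*10)=83; twice the area = |2557| = 2557; area = 2557/2; answer 2557/2
Part 4: S3 = 2557/2; threaded value p + q = 2559; c = 22; -6*(22)^3 - 5*(22)^2 - 2*(22)^1 - 3 = (-63888) + (-2420) + (-44) + (-3) = -66355; answer -66355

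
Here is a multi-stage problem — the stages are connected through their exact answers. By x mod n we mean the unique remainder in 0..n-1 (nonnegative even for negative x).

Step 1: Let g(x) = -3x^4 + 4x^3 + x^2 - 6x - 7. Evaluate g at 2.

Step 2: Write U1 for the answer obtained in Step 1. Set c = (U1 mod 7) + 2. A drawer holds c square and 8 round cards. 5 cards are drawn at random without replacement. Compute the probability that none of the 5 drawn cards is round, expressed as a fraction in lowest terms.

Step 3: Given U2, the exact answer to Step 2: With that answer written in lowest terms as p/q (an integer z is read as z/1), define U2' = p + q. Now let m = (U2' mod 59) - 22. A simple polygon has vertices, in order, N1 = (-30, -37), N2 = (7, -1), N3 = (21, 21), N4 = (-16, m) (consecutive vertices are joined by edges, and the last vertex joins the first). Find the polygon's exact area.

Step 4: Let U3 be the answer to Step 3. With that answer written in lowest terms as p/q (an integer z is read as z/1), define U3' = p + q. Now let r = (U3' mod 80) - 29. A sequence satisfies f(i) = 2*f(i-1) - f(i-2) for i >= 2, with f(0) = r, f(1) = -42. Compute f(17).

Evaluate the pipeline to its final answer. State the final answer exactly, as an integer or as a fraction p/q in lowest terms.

Step 1: -3*(2)^4 + 4*(2)^3 + 1*(2)^2 - 6*(2)^1 - 7 = (-48) + (32) + (4) + (-12) + (-7) = -31; answer -31
Step 2: U1 = -31; c = 6; total draws C(14,5) = 2002; favorable C(6,5) = 6; P = 3/1001; answer 3/1001
Step 3: U2 = 3/1001; threaded value p + q = 1004; m = -21; cross terms: (-30*-1 - 7*-37)=289, (7*21 - 21*-1)=168, (21*-21 - -16*21)=-105, (-16*-37 - -30*-21)=-38; twice the area = |314| = 314; area = 157; answer 157
Step 4: U3 = 157; threaded value p + q = 158; r = 49; f(2) = 2*(-42) - 1*(49) = -133; iterating: f(2)=-133, f(3)=-224, f(4)=-315, f(5)=-406, f(6)=-497, f(7)=-588, f(8)=-679, f(9)=-770, f(10)=-861, f(11)=-952, f(12)=-1043, f(13)=-1134, f(14)=-1225, f(15)=-1316, f(16)=-1407, f(17)=-1498; answer -1498

-1498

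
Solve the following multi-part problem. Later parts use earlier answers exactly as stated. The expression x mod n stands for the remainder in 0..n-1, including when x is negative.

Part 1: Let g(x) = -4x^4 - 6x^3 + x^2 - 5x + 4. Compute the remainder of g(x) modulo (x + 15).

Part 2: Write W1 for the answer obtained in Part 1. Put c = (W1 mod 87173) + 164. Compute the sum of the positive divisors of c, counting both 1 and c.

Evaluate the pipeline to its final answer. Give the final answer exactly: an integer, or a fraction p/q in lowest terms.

121536

Part 1: remainder = value at the root: -4*(-15)^4 - 6*(-15)^3 + 1*(-15)^2 - 5*(-15)^1 + 4 = (-202500) + (20250) + (225) + (75) + (4) = -181946; answer -181946
Part 2: W1 = -181946; c = 79737; 79737 = 3 * 7 * 3797; sigma = (1 + 3) * (1 + 7) * (1 + 3797) = 4 * 8 * 3798 = 121536; answer 121536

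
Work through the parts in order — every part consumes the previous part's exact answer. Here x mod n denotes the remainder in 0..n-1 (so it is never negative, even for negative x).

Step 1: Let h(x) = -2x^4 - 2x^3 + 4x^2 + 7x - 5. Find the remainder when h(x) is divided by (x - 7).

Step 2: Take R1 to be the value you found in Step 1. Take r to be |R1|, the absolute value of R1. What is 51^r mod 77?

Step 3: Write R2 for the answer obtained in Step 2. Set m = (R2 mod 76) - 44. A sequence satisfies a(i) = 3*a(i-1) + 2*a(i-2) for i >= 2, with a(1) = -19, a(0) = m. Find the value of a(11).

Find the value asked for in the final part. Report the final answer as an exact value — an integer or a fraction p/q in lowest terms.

Step 1: remainder = value at the root: -2*(7)^4 - 2*(7)^3 + 4*(7)^2 + 7*(7)^1 - 5 = (-4802) + (-686) + (196) + (49) + (-5) = -5248; answer -5248
Step 2: R1 = -5248; r = 5248; squarings mod 77: 51^1=51, 51^2=60, 51^4=58, 51^8=53, 51^16=37, 51^32=60, 51^64=58, 51^128=53, 51^256=37, 51^512=60, 51^1024=58, 51^2048=53, 51^4096=37; 51^5248 = 51^128 * 51^1024 * 51^4096 = 9 (mod 77); answer 9
Step 3: R2 = 9; m = -35; a(2) = 3*(-19) + 2*(-35) = -127; iterating: a(2)=-127, a(3)=-419, a(4)=-1511, a(5)=-5371, a(6)=-19135, a(7)=-68147, a(8)=-242711, a(9)=-864427, a(10)=-3078703, a(11)=-10964963; answer -10964963

-10964963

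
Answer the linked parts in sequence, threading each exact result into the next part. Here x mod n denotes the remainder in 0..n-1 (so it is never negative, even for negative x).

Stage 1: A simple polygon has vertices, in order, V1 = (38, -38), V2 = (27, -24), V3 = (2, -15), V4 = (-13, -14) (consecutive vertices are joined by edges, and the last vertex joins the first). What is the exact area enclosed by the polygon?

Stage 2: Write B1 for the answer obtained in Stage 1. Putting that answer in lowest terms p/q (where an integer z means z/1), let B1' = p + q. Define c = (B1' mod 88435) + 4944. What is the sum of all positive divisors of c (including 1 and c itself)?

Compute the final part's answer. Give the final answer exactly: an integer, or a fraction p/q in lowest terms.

Stage 1: cross terms: (38*-24 - 27*-38)=114, (27*-15 - 2*-24)=-357, (2*-14 - -13*-15)=-223, (-13*-38 - 38*-14)=1026; twice the area = |560| = 560; area = 280; answer 280
Stage 2: B1 = 280; threaded value p + q = 281; c = 5225; 5225 = 5^2 * 11 * 19; sigma = (1 + 5 + 25) * (1 + 11) * (1 + 19) = 31 * 12 * 20 = 7440; answer 7440

7440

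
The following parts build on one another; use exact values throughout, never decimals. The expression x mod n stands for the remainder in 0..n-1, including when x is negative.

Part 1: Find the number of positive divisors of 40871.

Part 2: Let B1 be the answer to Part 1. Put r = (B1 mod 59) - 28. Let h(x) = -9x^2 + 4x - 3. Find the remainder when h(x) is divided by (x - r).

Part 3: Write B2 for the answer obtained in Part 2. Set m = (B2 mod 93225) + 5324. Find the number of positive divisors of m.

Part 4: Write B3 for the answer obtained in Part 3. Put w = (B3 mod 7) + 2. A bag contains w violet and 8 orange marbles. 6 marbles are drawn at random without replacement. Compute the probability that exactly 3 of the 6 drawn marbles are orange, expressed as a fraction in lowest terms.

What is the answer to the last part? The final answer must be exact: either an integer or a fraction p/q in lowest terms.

160/429

Part 1: 40871 = 23 * 1777; number of divisors = (1+1) * (1+1) = 4; answer 4
Part 2: B1 = 4; r = -24; remainder = value at the root: -9*(-24)^2 + 4*(-24)^1 - 3 = (-5184) + (-96) + (-3) = -5283; answer -5283
Part 3: B2 = -5283; m = 93266; 93266 = 2 * 46633; number of divisors = (1+1) * (1+1) = 4; answer 4
Part 4: B3 = 4; w = 6; total draws C(14,6) = 3003; favorable C(8,3)*C(6,3) = 1120; P = 160/429; answer 160/429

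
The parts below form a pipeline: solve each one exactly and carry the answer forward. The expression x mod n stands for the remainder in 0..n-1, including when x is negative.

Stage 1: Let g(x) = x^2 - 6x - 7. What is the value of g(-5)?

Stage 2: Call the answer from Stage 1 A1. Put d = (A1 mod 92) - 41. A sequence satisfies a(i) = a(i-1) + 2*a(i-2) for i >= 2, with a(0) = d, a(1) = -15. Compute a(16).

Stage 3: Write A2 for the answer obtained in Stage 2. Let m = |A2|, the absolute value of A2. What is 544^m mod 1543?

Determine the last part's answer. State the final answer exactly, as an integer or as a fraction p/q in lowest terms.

Stage 1: 1*(-5)^2 - 6*(-5)^1 - 7 = (25) + (30) + (-7) = 48; answer 48
Stage 2: A1 = 48; d = 7; a(2) = 1*(-15) + 2*(7) = -1; iterating: a(2)=-1, a(3)=-31, a(4)=-33, a(5)=-95, a(6)=-161, a(7)=-351, a(8)=-673, a(9)=-1375, a(10)=-2721, a(11)=-5471, a(12)=-10913, a(13)=-21855, a(14)=-43681, a(15)=-87391, a(16)=-174753; answer -174753
Stage 3: A2 = -174753; m = 174753; squarings mod 1543: 544^1=544, 544^2=1223, 544^4=562, 544^8=1072, 544^16=1192, 544^32=1304, 544^64=30, 544^128=900, 544^256=1468, 544^512=996, 544^1024=1410, 544^2048=716, 544^4096=380, 544^8192=901, 544^16384=183, 544^32768=1086, 544^65536=544, 544^131072=1223; 544^174753 = 544^1 * 544^32 * 544^128 * 544^512 * 544^2048 * 544^8192 * 544^32768 * 544^131072 = 668 (mod 1543); answer 668

668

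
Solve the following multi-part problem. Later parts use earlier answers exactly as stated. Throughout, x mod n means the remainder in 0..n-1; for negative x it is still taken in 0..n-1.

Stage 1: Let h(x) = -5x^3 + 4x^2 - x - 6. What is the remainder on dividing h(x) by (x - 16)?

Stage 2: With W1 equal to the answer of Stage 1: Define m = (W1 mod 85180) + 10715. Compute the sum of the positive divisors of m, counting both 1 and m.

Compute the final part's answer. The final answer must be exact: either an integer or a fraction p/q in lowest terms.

Stage 1: remainder = value at the root: -5*(16)^3 + 4*(16)^2 - 1*(16)^1 - 6 = (-20480) + (1024) + (-16) + (-6) = -19478; answer -19478
Stage 2: W1 = -19478; m = 76417; 76417 = 11 * 6947; sigma = (1 + 11) * (1 + 6947) = 12 * 6948 = 83376; answer 83376

83376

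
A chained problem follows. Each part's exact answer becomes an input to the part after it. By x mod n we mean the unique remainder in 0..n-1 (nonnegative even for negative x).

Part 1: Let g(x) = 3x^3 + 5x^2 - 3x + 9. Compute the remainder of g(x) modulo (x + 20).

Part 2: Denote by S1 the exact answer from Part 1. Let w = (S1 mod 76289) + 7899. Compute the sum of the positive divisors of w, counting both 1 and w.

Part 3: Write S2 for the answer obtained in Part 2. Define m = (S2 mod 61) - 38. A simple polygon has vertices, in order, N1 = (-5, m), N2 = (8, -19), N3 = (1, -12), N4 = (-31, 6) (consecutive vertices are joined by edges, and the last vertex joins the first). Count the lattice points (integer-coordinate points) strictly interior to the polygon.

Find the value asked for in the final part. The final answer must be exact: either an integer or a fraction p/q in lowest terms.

Part 1: remainder = value at the root: 3*(-20)^3 + 5*(-20)^2 - 3*(-20)^1 + 9 = (-24000) + (2000) + (60) + (9) = -21931; answer -21931
Part 2: S1 = -21931; w = 62257; 62257 = 13 * 4789; sigma = (1 + 13) * (1 + 4789) = 14 * 4790 = 67060; answer 67060
Part 3: S2 = 67060; m = -17; cross terms: (-5*-19 - 8*-17)=231, (8*-12 - 1*-19)=-77, (1*6 - -31*-12)=-366, (-31*-17 - -5*6)=557; twice the area = |345| = 345; area = 345/2; boundary points = 1 + 7 + 2 + 1 = 11; strictly interior points = area - boundary/2 + 1 = 168; answer 168

168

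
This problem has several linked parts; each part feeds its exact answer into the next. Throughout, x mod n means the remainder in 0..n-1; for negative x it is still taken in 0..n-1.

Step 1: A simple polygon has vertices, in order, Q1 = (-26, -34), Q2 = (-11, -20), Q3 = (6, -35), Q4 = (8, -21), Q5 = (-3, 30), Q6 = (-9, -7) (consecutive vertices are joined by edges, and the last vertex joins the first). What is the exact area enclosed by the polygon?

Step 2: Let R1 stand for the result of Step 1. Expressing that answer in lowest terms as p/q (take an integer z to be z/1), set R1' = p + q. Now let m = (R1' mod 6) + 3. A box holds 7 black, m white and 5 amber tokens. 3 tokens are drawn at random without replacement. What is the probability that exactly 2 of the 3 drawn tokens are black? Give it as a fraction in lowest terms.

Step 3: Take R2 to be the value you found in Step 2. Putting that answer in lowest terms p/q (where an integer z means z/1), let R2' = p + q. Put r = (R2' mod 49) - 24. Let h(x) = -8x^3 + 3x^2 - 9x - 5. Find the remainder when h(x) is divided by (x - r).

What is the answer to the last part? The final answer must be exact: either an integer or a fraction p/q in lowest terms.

27805

Step 1: cross terms: (-26*-20 - -11*-34)=146, (-11*-35 - 6*-20)=505, (6*-21 - 8*-35)=154, (8*30 - -3*-21)=177, (-3*-7 - -9*30)=291, (-9*-34 - -26*-7)=124; twice the area = |1397| = 1397; area = 1397/2; answer 1397/2
Step 2: R1 = 1397/2; threaded value p + q = 1399; m = 4; total draws C(16,3) = 560; favorable C(7,2)*C(9,1) = 189; P = 27/80; answer 27/80
Step 3: R2 = 27/80; threaded value p + q = 107; r = -15; remainder = value at the root: -8*(-15)^3 + 3*(-15)^2 - 9*(-15)^1 - 5 = (27000) + (675) + (135) + (-5) = 27805; answer 27805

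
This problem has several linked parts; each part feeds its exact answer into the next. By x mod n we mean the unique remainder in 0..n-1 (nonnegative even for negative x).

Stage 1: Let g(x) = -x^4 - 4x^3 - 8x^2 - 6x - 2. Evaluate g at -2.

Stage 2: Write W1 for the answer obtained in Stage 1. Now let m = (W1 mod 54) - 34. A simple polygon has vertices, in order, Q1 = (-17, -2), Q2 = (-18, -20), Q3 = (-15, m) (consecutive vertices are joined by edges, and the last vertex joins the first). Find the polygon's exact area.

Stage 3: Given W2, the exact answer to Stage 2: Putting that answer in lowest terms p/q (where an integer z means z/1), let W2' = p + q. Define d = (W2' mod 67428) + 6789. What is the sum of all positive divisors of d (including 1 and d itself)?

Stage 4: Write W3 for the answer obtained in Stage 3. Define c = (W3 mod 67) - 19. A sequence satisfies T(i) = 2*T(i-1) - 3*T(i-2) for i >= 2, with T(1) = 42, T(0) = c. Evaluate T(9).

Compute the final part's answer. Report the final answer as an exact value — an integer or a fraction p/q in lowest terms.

Stage 1: -1*(-2)^4 - 4*(-2)^3 - 8*(-2)^2 - 6*(-2)^1 - 2 = (-16) + (32) + (-32) + (12) + (-2) = -6; answer -6
Stage 2: W1 = -6; m = 14; cross terms: (-17*-20 - -18*-2)=304, (-18*14 - -15*-20)=-552, (-15*-2 - -17*14)=268; twice the area = |20| = 20; area = 10; answer 10
Stage 3: W2 = 10; threaded value p + q = 11; d = 6800; 6800 = 2^4 * 5^2 * 17; sigma = (1 + 2 + 4 + 8 + 16) * (1 + 5 + 25) * (1 + 17) = 31 * 31 * 18 = 17298; answer 17298
Stage 4: W3 = 17298; c = -7; T(2) = 2*(42) - 3*(-7) = 105; iterating: T(2)=105, T(3)=84, T(4)=-147, T(5)=-546, T(6)=-651, T(7)=336, T(8)=2625, T(9)=4242; answer 4242

4242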